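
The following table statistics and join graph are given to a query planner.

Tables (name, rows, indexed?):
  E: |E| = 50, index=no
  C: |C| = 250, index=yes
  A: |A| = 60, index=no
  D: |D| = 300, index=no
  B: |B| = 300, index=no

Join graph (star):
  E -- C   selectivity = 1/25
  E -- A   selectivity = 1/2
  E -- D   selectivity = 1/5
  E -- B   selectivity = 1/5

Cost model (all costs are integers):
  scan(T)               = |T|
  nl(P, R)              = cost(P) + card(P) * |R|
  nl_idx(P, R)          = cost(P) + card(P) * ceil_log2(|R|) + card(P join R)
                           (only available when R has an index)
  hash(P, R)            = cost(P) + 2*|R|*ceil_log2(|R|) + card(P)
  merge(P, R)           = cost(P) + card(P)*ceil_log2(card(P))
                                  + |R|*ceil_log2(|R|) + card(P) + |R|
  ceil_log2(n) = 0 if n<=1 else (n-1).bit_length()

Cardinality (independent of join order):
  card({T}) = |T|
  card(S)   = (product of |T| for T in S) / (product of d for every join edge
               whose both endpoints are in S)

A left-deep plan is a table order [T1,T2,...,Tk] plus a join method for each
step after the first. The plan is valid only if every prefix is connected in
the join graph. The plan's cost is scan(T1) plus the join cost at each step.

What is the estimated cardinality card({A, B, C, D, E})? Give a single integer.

54000000

Tables in S: A(60), B(300), C(250), D(300), E(50)
Edges inside S: E-C(d=25), E-A(d=2), E-D(d=5), E-B(d=5)
numerator = 60 * 300 * 250 * 300 * 50 = 67500000000
denominator = 25 * 2 * 5 * 5 = 1250
card(S) = 67500000000 / 1250 = 54000000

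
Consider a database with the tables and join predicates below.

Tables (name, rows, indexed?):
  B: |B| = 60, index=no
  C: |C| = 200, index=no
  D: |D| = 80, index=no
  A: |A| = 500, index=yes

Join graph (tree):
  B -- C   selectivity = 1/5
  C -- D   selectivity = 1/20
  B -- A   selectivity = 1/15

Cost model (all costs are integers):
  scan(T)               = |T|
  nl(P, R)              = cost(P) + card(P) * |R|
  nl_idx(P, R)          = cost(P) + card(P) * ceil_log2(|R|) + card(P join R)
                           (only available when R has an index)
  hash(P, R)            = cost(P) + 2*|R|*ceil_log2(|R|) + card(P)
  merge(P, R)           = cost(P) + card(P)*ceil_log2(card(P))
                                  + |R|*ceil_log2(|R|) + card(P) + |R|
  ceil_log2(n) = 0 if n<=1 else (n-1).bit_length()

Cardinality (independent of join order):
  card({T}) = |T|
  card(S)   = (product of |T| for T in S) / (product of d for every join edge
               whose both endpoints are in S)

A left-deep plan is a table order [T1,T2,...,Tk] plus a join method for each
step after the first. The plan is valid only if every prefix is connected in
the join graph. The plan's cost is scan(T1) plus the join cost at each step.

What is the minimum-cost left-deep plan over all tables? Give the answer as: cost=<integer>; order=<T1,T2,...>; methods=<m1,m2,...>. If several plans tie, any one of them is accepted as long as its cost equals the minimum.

Selinger DP (subsets sized 1..n):
  {B}: scan cost=60, card=60
  {C}: scan cost=200, card=200
  {D}: scan cost=80, card=80
  {A}: scan cost=500, card=500
  {BC}: card=2400; try (B,hash)→1120, (C,merge)→2280, (B,merge)→2420, (C,hash)→3320, (C,nl)→12060, (B,nl)→12200; best=1120 via (B,hash)
  {AB}: card=2000; try (B,hash)→1720, (A,nl_idx)→2600, (A,merge)→5480, (B,merge)→5920, (A,hash)→9120, (A,nl)→30060 …(+1); best=1720 via (B,hash)
  {CD}: card=800; try (D,hash)→1520, (C,merge)→2520, (D,merge)→2640, (C,hash)→3360, (C,nl)→16080, (D,nl)→16200; best=1520 via (D,hash)
  {BCD}: card=9600; try (B,hash)→3040, (D,hash)→4640, (B,merge)→10740, (D,merge)→32960, (B,nl)→49520, (D,nl)→193120; best=3040 via (B,hash)
  {ABC}: card=80000; try (C,hash)→6920, (A,hash)→12520, (C,merge)→27520, (A,merge)→37320, (A,nl_idx)→102720, (C,nl)→401720 …(+1); best=6920 via (C,hash)
  {ABCD}: card=320000; try (A,hash)→21640, (D,hash)→88040, (A,merge)→152040, (A,nl_idx)→409440, (D,merge)→1447560, (A,nl)→4803040 …(+1); best=21640 via (A,hash)

cost=21640; order=C,D,B,A; methods=hash,hash,hash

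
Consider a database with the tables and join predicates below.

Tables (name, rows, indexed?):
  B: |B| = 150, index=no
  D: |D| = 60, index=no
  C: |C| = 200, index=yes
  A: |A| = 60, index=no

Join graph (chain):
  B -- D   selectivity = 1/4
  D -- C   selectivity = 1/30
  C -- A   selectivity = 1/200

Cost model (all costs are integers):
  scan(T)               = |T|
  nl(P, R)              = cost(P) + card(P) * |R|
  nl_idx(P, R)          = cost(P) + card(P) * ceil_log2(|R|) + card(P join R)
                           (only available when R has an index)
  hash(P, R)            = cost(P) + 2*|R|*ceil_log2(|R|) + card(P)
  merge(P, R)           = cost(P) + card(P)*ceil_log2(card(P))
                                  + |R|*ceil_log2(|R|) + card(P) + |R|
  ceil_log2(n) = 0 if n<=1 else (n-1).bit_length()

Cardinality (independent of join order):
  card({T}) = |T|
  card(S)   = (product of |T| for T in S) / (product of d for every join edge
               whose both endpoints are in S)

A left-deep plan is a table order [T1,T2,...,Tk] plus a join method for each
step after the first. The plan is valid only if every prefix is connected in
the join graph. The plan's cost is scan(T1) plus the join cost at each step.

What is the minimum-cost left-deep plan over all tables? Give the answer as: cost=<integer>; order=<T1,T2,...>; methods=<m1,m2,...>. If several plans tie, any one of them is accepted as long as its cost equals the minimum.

Selinger DP (subsets sized 1..n):
  {B}: scan cost=150, card=150
  {D}: scan cost=60, card=60
  {C}: scan cost=200, card=200
  {A}: scan cost=60, card=60
  {BD}: card=2250; try (D,hash)→1020, (B,merge)→1830, (D,merge)→1920, (B,hash)→2520, (B,nl)→9060, (D,nl)→9150; best=1020 via (D,hash)
  {CD}: card=400; try (C,nl_idx)→940, (D,hash)→1120, (C,merge)→2280, (D,merge)→2420, (C,hash)→3320, (C,nl)→12060 …(+1); best=940 via (C,nl_idx)
  {AC}: card=60; try (C,nl_idx)→600, (A,hash)→1120, (C,merge)→2280, (A,merge)→2420, (C,hash)→3320, (C,nl)→12060 …(+1); best=600 via (C,nl_idx)
  {BCD}: card=15000; try (B,hash)→3740, (B,merge)→6290, (C,hash)→6470, (C,merge)→32070, (C,nl_idx)→34020, (B,nl)→60940 …(+1); best=3740 via (B,hash)
  {ACD}: card=120; try (D,hash)→1380, (D,merge)→1440, (A,hash)→2060, (D,nl)→4200, (A,merge)→5360, (A,nl)→24940; best=1380 via (D,hash)
  {ABCD}: card=4500; try (B,merge)→3690, (B,hash)→3900, (B,nl)→19380, (A,hash)→19460, (A,merge)→229160, (A,nl)→903740; best=3690 via (B,merge)

cost=3690; order=A,C,D,B; methods=nl_idx,hash,merge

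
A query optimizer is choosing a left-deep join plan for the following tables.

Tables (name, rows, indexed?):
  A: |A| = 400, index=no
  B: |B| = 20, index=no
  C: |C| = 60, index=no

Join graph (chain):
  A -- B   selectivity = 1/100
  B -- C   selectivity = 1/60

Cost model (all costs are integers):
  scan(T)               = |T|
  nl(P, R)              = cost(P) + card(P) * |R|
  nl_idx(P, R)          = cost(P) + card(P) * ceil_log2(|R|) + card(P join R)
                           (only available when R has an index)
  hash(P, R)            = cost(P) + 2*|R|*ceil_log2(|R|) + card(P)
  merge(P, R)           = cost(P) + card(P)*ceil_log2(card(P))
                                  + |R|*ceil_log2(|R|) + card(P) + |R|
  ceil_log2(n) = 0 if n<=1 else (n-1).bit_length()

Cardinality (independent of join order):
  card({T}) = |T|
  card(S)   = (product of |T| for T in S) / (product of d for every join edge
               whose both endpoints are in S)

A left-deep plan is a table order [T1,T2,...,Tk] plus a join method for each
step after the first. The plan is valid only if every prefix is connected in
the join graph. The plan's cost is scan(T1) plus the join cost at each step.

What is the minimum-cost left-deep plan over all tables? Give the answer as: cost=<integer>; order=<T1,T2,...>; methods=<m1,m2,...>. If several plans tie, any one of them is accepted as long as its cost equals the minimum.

cost=1800; order=A,B,C; methods=hash,hash

Selinger DP (subsets sized 1..n):
  {A}: scan cost=400, card=400
  {B}: scan cost=20, card=20
  {C}: scan cost=60, card=60
  {AB}: card=80; try (B,hash)→1000, (A,merge)→4140, (B,merge)→4520, (A,hash)→7240, (A,nl)→8020, (B,nl)→8400; best=1000 via (B,hash)
  {BC}: card=20; try (B,hash)→320, (C,merge)→560, (B,merge)→600, (C,hash)→760, (C,nl)→1220, (B,nl)→1260; best=320 via (B,hash)
  {ABC}: card=80; try (C,hash)→1800, (C,merge)→2060, (A,merge)→4440, (C,nl)→5800, (A,hash)→7540, (A,nl)→8320; best=1800 via (C,hash)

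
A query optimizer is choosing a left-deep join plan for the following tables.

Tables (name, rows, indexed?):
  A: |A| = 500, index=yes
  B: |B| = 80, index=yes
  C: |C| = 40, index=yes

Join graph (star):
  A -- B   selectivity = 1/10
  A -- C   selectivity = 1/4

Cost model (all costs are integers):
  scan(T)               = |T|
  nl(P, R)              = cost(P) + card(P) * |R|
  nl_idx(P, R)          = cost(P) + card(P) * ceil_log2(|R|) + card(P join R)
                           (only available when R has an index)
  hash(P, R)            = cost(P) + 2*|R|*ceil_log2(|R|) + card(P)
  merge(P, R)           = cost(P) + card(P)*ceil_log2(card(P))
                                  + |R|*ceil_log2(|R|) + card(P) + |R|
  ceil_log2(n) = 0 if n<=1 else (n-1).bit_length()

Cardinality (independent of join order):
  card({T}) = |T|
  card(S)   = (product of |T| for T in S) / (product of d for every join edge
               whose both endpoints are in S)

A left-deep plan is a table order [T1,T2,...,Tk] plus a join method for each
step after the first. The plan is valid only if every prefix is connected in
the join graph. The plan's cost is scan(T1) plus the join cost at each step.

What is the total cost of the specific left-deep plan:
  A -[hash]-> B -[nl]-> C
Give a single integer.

step 1: scan A: cost=500, card=500
step 2: join B via hash
    card(P join B) = 500*80/(10) = 4000
    cost = 500 + 2*80*7 + 500 = 2120
step 3: join C via nl
    card(P join C) = 4000*40/(4) = 40000
    cost = 2120 + 4000*40 = 162120

162120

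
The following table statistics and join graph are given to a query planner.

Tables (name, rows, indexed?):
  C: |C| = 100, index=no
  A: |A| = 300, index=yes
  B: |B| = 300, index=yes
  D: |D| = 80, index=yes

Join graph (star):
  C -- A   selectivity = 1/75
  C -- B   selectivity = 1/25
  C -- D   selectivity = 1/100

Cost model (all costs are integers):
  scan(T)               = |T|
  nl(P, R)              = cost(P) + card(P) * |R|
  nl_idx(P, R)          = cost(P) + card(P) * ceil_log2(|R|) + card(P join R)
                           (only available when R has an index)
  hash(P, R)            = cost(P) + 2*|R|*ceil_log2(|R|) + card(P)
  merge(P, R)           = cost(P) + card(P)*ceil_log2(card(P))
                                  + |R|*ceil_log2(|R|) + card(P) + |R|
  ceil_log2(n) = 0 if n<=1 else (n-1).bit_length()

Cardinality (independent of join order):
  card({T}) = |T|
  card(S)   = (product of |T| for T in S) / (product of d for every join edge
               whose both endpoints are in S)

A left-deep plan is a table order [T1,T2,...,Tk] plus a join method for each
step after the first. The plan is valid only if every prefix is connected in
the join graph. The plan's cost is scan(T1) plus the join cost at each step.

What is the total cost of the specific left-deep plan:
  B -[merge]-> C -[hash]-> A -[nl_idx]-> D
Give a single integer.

step 1: scan B: cost=300, card=300
step 2: join C via merge
    card(P join C) = 300*100/(25) = 1200
    cost = 300 + 300*9 + 100*7 + 300 + 100 = 4100
step 3: join A via hash
    card(P join A) = 1200*300/(75) = 4800
    cost = 4100 + 2*300*9 + 1200 = 10700
step 4: join D via nl_idx
    card(P join D) = 4800*80/(100) = 3840
    cost = 10700 + 4800*7 + 3840 = 48140

48140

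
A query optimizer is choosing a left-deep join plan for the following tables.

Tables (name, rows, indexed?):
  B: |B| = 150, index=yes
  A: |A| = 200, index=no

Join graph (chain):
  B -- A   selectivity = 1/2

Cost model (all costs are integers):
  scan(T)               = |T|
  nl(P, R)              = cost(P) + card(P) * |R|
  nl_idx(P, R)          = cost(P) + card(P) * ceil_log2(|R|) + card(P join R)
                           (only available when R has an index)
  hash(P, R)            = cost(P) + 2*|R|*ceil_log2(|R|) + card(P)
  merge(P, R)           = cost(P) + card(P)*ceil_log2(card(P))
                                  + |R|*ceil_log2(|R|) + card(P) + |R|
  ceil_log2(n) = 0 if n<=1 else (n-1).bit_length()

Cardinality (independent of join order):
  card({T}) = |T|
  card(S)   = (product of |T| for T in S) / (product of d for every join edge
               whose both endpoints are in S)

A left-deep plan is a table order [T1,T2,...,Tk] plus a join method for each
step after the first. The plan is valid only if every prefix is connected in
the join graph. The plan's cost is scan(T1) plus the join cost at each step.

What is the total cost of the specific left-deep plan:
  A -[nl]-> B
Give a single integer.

30200

step 1: scan A: cost=200, card=200
step 2: join B via nl
    card(P join B) = 200*150/(2) = 15000
    cost = 200 + 200*150 = 30200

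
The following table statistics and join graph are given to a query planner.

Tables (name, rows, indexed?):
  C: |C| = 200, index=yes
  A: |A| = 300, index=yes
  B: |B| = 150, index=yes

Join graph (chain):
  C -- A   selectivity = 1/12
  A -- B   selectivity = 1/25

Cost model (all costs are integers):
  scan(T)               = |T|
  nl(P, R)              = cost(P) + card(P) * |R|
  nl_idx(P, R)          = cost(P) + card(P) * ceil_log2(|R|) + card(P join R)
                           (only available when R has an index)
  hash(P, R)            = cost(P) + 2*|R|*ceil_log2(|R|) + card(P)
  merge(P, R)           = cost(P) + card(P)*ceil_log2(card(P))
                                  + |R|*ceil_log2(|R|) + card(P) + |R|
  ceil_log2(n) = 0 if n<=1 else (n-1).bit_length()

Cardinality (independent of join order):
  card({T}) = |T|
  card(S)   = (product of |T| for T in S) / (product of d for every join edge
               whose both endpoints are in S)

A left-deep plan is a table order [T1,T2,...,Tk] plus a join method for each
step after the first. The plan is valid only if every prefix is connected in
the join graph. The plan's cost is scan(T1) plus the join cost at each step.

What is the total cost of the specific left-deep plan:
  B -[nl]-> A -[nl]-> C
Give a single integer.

405150

step 1: scan B: cost=150, card=150
step 2: join A via nl
    card(P join A) = 150*300/(25) = 1800
    cost = 150 + 150*300 = 45150
step 3: join C via nl
    card(P join C) = 1800*200/(12) = 30000
    cost = 45150 + 1800*200 = 405150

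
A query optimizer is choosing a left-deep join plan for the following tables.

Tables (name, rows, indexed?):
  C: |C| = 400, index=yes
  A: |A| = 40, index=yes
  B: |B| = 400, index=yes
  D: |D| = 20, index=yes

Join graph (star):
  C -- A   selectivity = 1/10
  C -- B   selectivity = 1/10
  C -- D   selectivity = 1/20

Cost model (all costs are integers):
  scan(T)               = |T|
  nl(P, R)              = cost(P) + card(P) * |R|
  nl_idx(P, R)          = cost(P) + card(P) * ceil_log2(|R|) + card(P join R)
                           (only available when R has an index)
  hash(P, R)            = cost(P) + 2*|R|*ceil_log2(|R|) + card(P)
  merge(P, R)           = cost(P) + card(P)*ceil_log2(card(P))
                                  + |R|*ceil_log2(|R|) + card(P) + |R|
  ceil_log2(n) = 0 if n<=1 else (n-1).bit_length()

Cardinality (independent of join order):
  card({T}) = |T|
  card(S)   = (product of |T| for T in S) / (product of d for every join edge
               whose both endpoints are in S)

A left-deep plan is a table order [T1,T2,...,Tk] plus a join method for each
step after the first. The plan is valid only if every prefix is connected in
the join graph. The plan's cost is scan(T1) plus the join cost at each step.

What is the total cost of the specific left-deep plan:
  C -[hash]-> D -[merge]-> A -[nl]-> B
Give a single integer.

645280

step 1: scan C: cost=400, card=400
step 2: join D via hash
    card(P join D) = 400*20/(20) = 400
    cost = 400 + 2*20*5 + 400 = 1000
step 3: join A via merge
    card(P join A) = 400*40/(10) = 1600
    cost = 1000 + 400*9 + 40*6 + 400 + 40 = 5280
step 4: join B via nl
    card(P join B) = 1600*400/(10) = 64000
    cost = 5280 + 1600*400 = 645280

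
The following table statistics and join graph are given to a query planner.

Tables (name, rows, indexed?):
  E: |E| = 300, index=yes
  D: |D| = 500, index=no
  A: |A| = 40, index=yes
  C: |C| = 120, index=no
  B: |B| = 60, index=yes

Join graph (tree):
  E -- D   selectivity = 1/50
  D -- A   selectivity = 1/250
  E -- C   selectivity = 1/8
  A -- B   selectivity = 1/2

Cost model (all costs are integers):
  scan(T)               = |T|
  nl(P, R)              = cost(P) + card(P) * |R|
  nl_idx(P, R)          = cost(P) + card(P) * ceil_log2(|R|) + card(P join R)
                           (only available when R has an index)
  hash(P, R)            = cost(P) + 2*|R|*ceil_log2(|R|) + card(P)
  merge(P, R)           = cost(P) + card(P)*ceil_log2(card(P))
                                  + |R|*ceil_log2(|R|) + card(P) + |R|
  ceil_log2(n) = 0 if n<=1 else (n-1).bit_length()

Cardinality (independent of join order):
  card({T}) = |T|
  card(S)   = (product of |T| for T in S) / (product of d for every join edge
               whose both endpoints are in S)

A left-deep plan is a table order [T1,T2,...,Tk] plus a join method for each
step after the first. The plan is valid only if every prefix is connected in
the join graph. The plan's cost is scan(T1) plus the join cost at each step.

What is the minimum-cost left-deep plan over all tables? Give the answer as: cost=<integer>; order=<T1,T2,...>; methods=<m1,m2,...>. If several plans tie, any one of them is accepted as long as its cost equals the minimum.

cost=12760; order=D,A,E,C,B; methods=hash,nl_idx,hash,hash

Selinger DP (subsets sized 1..n):
  {E}: scan cost=300, card=300
  {D}: scan cost=500, card=500
  {A}: scan cost=40, card=40
  {C}: scan cost=120, card=120
  {B}: scan cost=60, card=60
  {DE}: card=3000; try (E,hash)→6400, (E,nl_idx)→8000, (D,merge)→8300, (E,merge)→8500, (D,hash)→9600, (D,nl)→150300 …(+1); best=6400 via (E,hash)
  {CE}: card=4500; try (C,hash)→2280, (E,merge)→4080, (C,merge)→4260, (E,hash)→5640, (E,nl_idx)→5700, (E,nl)→36120 …(+1); best=2280 via (C,hash)
  {AD}: card=80; try (A,hash)→1480, (A,nl_idx)→3580, (D,merge)→5320, (A,merge)→5780, (D,hash)→9080, (D,nl)→20040 …(+1); best=1480 via (A,hash)
  {AB}: card=1200; try (A,hash)→600, (B,merge)→740, (A,merge)→760, (B,hash)→800, (B,nl_idx)→1480, (A,nl_idx)→1620 …(+2); best=600 via (A,hash)
  {ADE}: card=480; try (E,nl_idx)→2680, (E,merge)→5120, (E,hash)→6960, (A,hash)→9880, (A,nl_idx)→24880, (E,nl)→25480 …(+2); best=2680 via (E,nl_idx)
  {CDE}: card=45000; try (C,hash)→11080, (D,hash)→15780, (C,merge)→46360, (D,merge)→70280, (C,nl)→366400, (D,nl)→2252280; best=11080 via (C,hash)
  {ABD}: card=2400; try (B,hash)→2280, (B,merge)→2540, (B,nl_idx)→4360, (B,nl)→6280, (D,hash)→10800, (D,merge)→20000 …(+1); best=2280 via (B,hash)
  {ACDE}: card=7200; try (C,hash)→4840, (C,merge)→8440, (A,hash)→56560, (C,nl)→60280, (A,nl_idx)→288280, (A,merge)→776360 …(+1); best=4840 via (C,hash)
  {ABDE}: card=14400; try (B,hash)→3880, (B,merge)→7900, (E,hash)→10080, (B,nl_idx)→19960, (B,nl)→31480, (E,merge)→36480 …(+2); best=3880 via (B,hash)
  {ABCDE}: card=216000; try (B,hash)→12760, (C,hash)→19960, (B,merge)→106060, (C,merge)→220840, (B,nl_idx)→264040, (B,nl)→436840 …(+1); best=12760 via (B,hash)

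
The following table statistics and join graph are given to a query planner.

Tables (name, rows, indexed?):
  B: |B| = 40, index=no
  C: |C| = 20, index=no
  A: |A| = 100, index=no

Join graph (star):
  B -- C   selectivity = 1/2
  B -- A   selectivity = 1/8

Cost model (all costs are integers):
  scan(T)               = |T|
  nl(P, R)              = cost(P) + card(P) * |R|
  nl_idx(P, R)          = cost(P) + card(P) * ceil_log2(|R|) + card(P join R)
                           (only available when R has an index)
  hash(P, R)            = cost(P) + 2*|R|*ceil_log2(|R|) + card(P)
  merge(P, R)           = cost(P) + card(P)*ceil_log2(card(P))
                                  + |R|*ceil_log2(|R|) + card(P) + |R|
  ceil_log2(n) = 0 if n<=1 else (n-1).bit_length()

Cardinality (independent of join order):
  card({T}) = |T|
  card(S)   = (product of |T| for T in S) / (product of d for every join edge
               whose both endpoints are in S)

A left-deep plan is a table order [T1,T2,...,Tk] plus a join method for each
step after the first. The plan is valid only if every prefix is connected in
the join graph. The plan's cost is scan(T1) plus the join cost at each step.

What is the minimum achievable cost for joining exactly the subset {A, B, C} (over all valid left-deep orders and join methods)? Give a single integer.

Selinger DP over subsets of {A,B,C}:
  {B}: scan cost=40, card=40
  {C}: scan cost=20, card=20
  {A}: scan cost=100, card=100
  {BC}: card=400; try (C,hash)→280, (B,merge)→420, (C,merge)→440, (B,hash)→520, (B,nl)→820, (C,nl)→840; best=280 via (C,hash)
  {AB}: card=500; try (B,hash)→680, (A,merge)→1120, (B,merge)→1180, (A,hash)→1480, (A,nl)→4040, (B,nl)→4100; best=680 via (B,hash)
  {ABC}: card=5000; try (C,hash)→1380, (A,hash)→2080, (A,merge)→5080, (C,merge)→5800, (C,nl)→10680, (A,nl)→40280; best=1380 via (C,hash)

1380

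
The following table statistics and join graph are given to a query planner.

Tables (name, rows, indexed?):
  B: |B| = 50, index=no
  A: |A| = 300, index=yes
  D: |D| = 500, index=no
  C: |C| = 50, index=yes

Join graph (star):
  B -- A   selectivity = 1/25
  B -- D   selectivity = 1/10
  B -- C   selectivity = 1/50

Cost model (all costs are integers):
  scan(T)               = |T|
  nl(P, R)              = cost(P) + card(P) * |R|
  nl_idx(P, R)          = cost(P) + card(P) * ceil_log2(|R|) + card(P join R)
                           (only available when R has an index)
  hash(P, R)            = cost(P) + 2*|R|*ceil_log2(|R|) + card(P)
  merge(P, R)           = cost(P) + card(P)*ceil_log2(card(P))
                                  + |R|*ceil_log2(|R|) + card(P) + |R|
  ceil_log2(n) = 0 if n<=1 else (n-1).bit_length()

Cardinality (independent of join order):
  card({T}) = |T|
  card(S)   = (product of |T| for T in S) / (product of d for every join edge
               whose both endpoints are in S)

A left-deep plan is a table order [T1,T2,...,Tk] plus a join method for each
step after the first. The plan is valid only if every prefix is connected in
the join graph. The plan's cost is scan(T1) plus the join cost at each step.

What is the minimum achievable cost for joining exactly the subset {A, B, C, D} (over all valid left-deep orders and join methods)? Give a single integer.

11050

Selinger DP over subsets of {A,B,C,D}:
  {B}: scan cost=50, card=50
  {A}: scan cost=300, card=300
  {D}: scan cost=500, card=500
  {C}: scan cost=50, card=50
  {AB}: card=600; try (A,nl_idx)→1100, (B,hash)→1200, (A,merge)→3400, (B,merge)→3650, (A,hash)→5500, (A,nl)→15050 …(+1); best=1100 via (A,nl_idx)
  {BD}: card=2500; try (B,hash)→1600, (D,merge)→5400, (B,merge)→5850, (D,hash)→9100, (D,nl)→25050, (B,nl)→25500; best=1600 via (B,hash)
  {BC}: card=50; try (C,nl_idx)→400, (C,hash)→700, (B,hash)→700, (C,merge)→750, (B,merge)→750, (C,nl)→2550 …(+1); best=400 via (C,nl_idx)
  {ABD}: card=30000; try (A,hash)→9500, (D,hash)→10700, (D,merge)→12700, (A,merge)→37100, (A,nl_idx)→54100, (D,nl)→301100 …(+1); best=9500 via (A,hash)
  {ABC}: card=600; try (A,nl_idx)→1450, (C,hash)→2300, (A,merge)→3750, (C,nl_idx)→5300, (A,hash)→5850, (C,merge)→8050 …(+2); best=1450 via (A,nl_idx)
  {BCD}: card=2500; try (C,hash)→4700, (D,merge)→5750, (D,hash)→9450, (C,nl_idx)→19100, (D,nl)→25400, (C,merge)→34450 …(+1); best=4700 via (C,hash)
  {ABCD}: card=30000; try (D,hash)→11050, (A,hash)→12600, (D,merge)→13050, (C,hash)→40100, (A,merge)→40200, (A,nl_idx)→57200 …(+5); best=11050 via (D,hash)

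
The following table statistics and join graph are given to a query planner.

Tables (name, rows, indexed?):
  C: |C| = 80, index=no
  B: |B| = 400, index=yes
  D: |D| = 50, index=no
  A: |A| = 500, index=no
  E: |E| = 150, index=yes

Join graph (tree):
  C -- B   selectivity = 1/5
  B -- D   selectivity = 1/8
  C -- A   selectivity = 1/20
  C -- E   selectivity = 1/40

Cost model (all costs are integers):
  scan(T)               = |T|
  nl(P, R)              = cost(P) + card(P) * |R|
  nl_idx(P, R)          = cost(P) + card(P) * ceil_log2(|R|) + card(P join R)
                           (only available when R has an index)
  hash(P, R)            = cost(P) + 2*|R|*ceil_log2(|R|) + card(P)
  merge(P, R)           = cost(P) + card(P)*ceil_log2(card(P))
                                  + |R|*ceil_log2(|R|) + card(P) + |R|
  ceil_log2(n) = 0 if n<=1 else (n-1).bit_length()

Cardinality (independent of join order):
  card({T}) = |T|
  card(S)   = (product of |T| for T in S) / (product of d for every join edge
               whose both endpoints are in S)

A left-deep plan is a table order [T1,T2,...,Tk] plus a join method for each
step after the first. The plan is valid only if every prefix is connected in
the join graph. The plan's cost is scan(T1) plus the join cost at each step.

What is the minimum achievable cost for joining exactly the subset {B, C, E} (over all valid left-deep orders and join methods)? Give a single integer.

Selinger DP over subsets of {B,C,E}:
  {C}: scan cost=80, card=80
  {B}: scan cost=400, card=400
  {E}: scan cost=150, card=150
  {BC}: card=6400; try (C,hash)→1920, (B,merge)→4720, (C,merge)→5040, (B,nl_idx)→7200, (B,hash)→7360, (B,nl)→32080 …(+1); best=1920 via (C,hash)
  {CE}: card=300; try (E,nl_idx)→1020, (C,hash)→1420, (E,merge)→2070, (C,merge)→2140, (E,hash)→2560, (E,nl)→12080 …(+1); best=1020 via (E,nl_idx)
  {BCE}: card=24000; try (B,merge)→8020, (B,hash)→8520, (E,hash)→10720, (B,nl_idx)→27720, (E,nl_idx)→77120, (E,merge)→92870 …(+2); best=8020 via (B,merge)

8020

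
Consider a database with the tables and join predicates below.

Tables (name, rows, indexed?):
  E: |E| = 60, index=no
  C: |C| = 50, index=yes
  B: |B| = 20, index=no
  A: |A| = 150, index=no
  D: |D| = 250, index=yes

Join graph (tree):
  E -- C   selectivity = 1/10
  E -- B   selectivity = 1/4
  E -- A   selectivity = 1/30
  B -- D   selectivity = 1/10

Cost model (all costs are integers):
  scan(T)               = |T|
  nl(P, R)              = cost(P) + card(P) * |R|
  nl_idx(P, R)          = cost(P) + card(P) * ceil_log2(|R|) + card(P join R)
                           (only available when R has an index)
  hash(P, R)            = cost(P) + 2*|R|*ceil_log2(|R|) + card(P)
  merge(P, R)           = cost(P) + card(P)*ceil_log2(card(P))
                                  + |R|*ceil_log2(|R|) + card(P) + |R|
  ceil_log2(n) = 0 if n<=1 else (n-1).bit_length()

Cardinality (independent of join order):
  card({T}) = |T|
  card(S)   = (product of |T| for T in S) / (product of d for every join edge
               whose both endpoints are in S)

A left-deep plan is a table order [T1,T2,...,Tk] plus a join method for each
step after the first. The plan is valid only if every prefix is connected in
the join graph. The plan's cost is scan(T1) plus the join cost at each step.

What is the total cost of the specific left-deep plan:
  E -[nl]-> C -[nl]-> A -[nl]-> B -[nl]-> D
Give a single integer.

1953060

step 1: scan E: cost=60, card=60
step 2: join C via nl
    card(P join C) = 60*50/(10) = 300
    cost = 60 + 60*50 = 3060
step 3: join A via nl
    card(P join A) = 300*150/(30) = 1500
    cost = 3060 + 300*150 = 48060
step 4: join B via nl
    card(P join B) = 1500*20/(4) = 7500
    cost = 48060 + 1500*20 = 78060
step 5: join D via nl
    card(P join D) = 7500*250/(10) = 187500
    cost = 78060 + 7500*250 = 1953060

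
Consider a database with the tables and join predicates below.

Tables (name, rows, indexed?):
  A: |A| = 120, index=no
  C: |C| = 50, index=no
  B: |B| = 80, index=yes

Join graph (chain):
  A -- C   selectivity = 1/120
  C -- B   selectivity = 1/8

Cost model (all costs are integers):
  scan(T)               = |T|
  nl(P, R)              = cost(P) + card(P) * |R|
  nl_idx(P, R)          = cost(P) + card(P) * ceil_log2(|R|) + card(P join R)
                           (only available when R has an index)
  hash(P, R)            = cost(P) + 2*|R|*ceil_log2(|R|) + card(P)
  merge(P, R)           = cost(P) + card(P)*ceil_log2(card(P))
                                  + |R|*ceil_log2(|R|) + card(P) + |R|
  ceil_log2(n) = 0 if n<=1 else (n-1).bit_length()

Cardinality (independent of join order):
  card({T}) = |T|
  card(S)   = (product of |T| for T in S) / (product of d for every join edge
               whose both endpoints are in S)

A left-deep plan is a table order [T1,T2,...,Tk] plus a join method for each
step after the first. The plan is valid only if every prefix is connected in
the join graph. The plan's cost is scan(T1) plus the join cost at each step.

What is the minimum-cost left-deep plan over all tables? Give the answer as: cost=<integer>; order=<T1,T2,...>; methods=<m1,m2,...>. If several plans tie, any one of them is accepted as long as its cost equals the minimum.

Selinger DP (subsets sized 1..n):
  {A}: scan cost=120, card=120
  {C}: scan cost=50, card=50
  {B}: scan cost=80, card=80
  {AC}: card=50; try (C,hash)→840, (A,merge)→1360, (C,merge)→1430, (A,hash)→1780, (A,nl)→6050, (C,nl)→6120; best=840 via (C,hash)
  {BC}: card=500; try (C,hash)→760, (B,nl_idx)→900, (B,merge)→1040, (C,merge)→1070, (B,hash)→1220, (B,nl)→4050 …(+1); best=760 via (C,hash)
  {ABC}: card=500; try (B,nl_idx)→1690, (B,merge)→1830, (B,hash)→2010, (A,hash)→2940, (B,nl)→4840, (A,merge)→6720 …(+1); best=1690 via (B,nl_idx)

cost=1690; order=A,C,B; methods=hash,nl_idx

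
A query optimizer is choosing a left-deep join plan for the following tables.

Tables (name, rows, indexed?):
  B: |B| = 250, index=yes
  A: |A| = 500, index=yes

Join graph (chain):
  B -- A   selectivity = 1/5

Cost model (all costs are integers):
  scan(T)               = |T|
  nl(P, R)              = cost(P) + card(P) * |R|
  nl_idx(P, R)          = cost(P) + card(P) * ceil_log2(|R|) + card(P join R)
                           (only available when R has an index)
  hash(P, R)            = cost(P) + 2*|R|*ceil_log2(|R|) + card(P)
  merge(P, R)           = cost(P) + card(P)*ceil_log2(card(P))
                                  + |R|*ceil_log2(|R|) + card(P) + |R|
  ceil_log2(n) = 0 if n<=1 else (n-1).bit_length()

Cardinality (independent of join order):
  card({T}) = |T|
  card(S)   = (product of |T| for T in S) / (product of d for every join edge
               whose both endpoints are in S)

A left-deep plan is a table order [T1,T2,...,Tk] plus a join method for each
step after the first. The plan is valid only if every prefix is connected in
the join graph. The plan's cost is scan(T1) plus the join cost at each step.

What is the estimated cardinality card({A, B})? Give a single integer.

25000

Tables in S: A(500), B(250)
Edges inside S: B-A(d=5)
numerator = 500 * 250 = 125000
denominator = 5 = 5
card(S) = 125000 / 5 = 25000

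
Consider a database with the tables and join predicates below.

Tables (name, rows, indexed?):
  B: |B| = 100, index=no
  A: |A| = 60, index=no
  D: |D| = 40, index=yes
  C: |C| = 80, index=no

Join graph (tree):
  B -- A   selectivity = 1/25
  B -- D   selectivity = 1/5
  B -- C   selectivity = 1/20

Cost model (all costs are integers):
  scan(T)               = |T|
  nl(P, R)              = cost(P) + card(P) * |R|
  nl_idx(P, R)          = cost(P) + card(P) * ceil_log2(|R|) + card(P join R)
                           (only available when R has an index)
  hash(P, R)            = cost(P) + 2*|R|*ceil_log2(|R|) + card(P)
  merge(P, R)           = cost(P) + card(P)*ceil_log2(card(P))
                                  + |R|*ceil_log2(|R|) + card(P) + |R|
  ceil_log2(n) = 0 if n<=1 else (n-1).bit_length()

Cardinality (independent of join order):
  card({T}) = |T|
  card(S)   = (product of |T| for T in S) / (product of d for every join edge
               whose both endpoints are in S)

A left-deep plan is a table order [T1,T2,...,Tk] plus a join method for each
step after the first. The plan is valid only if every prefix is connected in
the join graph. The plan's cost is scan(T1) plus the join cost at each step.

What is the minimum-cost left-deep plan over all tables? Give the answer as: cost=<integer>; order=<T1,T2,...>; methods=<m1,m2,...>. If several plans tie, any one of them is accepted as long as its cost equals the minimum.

Selinger DP (subsets sized 1..n):
  {B}: scan cost=100, card=100
  {A}: scan cost=60, card=60
  {D}: scan cost=40, card=40
  {C}: scan cost=80, card=80
  {AB}: card=240; try (A,hash)→920, (B,merge)→1280, (A,merge)→1320, (B,hash)→1520, (B,nl)→6060, (A,nl)→6100; best=920 via (A,hash)
  {BD}: card=800; try (D,hash)→680, (B,merge)→1120, (D,merge)→1180, (B,hash)→1480, (D,nl_idx)→1500, (B,nl)→4040 …(+1); best=680 via (D,hash)
  {BC}: card=400; try (C,hash)→1320, (B,merge)→1520, (C,merge)→1540, (B,hash)→1560, (B,nl)→8080, (C,nl)→8100; best=1320 via (C,hash)
  {ABD}: card=1920; try (D,hash)→1640, (A,hash)→2200, (D,merge)→3360, (D,nl_idx)→4280, (A,merge)→9900, (D,nl)→10520 …(+1); best=1640 via (D,hash)
  {ABC}: card=960; try (C,hash)→2280, (A,hash)→2440, (C,merge)→3720, (A,merge)→5740, (C,nl)→20120, (A,nl)→25320; best=2280 via (C,hash)
  {BCD}: card=3200; try (D,hash)→2200, (C,hash)→2600, (D,merge)→5600, (D,nl_idx)→6920, (C,merge)→10120, (D,nl)→17320 …(+1); best=2200 via (D,hash)
  {ABCD}: card=7680; try (D,hash)→3720, (C,hash)→4680, (A,hash)→6120, (D,merge)→13120, (D,nl_idx)→15720, (C,merge)→25320 …(+4); best=3720 via (D,hash)

cost=3720; order=B,A,C,D; methods=hash,hash,hash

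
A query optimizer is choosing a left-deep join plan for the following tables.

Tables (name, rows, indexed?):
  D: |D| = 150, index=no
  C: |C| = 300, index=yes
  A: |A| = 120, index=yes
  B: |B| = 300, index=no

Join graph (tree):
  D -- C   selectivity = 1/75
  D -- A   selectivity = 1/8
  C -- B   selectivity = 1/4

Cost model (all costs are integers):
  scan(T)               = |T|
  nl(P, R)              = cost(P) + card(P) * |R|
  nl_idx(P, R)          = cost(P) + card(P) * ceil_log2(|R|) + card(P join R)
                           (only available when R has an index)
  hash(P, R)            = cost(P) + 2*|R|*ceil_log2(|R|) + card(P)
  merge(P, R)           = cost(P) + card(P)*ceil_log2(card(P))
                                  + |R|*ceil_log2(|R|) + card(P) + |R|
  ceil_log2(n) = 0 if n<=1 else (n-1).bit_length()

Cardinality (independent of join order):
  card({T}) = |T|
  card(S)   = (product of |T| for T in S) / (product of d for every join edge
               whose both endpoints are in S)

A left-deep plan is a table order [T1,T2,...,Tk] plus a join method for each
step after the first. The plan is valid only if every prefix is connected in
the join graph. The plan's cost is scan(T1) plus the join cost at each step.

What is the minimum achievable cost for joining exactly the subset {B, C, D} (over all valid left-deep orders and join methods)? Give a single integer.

Selinger DP over subsets of {B,C,D}:
  {D}: scan cost=150, card=150
  {C}: scan cost=300, card=300
  {B}: scan cost=300, card=300
  {CD}: card=600; try (C,nl_idx)→2100, (D,hash)→3000, (C,merge)→4500, (D,merge)→4650, (C,hash)→5700, (C,nl)→45150 …(+1); best=2100 via (C,nl_idx)
  {BC}: card=22500; try (C,hash)→6000, (B,hash)→6000, (C,merge)→6300, (B,merge)→6300, (C,nl_idx)→25500, (C,nl)→90300 …(+1); best=6000 via (C,hash)
  {BCD}: card=45000; try (B,hash)→8100, (B,merge)→11700, (D,hash)→30900, (B,nl)→182100, (D,merge)→367350, (D,nl)→3381000; best=8100 via (B,hash)

8100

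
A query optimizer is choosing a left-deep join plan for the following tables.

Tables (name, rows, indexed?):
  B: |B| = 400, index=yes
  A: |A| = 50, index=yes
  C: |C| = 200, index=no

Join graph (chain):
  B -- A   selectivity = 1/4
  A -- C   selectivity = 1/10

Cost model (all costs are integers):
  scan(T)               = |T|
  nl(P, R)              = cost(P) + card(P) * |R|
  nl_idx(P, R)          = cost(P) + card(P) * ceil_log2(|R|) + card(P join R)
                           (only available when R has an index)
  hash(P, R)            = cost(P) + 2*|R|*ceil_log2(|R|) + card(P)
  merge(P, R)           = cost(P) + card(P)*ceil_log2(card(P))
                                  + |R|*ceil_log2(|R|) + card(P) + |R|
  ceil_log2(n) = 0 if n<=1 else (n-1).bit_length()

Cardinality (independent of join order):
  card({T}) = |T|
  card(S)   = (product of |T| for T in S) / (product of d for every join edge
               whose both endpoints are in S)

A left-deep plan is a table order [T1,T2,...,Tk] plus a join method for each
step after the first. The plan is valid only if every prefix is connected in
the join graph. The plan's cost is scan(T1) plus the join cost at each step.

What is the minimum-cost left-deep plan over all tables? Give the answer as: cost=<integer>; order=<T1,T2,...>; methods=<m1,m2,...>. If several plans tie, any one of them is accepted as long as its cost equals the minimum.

cost=9200; order=C,A,B; methods=hash,hash

Selinger DP (subsets sized 1..n):
  {B}: scan cost=400, card=400
  {A}: scan cost=50, card=50
  {C}: scan cost=200, card=200
  {AB}: card=5000; try (A,hash)→1400, (B,merge)→4400, (A,merge)→4750, (B,nl_idx)→5500, (B,hash)→7300, (A,nl_idx)→7800 …(+2); best=1400 via (A,hash)
  {AC}: card=1000; try (A,hash)→1000, (C,merge)→2200, (A,merge)→2350, (A,nl_idx)→2400, (C,hash)→3300, (C,nl)→10050 …(+1); best=1000 via (A,hash)
  {ABC}: card=100000; try (B,hash)→9200, (C,hash)→9600, (B,merge)→16000, (C,merge)→73200, (B,nl_idx)→110000, (B,nl)→401000 …(+1); best=9200 via (B,hash)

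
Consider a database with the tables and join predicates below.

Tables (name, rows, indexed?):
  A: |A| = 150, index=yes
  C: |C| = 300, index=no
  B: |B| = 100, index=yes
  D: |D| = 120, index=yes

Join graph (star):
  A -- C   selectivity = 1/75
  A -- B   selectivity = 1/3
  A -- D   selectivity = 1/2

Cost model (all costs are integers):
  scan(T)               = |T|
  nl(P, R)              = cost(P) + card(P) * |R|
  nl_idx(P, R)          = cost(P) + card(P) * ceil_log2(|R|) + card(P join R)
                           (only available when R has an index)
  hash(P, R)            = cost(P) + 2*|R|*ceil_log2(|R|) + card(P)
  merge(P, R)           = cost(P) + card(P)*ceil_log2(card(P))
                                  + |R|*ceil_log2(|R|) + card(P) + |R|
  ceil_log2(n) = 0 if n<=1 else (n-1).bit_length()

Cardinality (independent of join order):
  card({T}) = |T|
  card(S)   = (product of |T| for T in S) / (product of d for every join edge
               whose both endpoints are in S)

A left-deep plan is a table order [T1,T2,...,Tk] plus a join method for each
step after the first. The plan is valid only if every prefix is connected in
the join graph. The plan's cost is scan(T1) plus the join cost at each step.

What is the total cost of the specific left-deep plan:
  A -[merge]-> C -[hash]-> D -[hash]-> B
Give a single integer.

44180

step 1: scan A: cost=150, card=150
step 2: join C via merge
    card(P join C) = 150*300/(75) = 600
    cost = 150 + 150*8 + 300*9 + 150 + 300 = 4500
step 3: join D via hash
    card(P join D) = 600*120/(2) = 36000
    cost = 4500 + 2*120*7 + 600 = 6780
step 4: join B via hash
    card(P join B) = 36000*100/(3) = 1200000
    cost = 6780 + 2*100*7 + 36000 = 44180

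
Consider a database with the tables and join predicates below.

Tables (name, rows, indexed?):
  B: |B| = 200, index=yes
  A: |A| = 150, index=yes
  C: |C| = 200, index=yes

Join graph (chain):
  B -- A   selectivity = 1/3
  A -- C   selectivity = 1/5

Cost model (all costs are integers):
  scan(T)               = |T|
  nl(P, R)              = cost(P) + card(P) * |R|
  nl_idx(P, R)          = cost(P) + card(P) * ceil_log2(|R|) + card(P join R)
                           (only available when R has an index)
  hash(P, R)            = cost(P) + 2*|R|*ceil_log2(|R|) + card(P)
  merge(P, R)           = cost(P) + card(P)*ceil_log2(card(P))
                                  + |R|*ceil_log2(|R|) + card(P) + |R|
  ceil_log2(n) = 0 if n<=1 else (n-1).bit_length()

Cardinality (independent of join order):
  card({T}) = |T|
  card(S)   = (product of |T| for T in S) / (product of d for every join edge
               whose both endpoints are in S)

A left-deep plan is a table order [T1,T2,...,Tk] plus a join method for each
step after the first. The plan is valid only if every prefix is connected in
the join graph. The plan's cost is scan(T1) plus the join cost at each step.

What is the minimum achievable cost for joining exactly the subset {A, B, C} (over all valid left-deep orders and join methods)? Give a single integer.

12000

Selinger DP over subsets of {A,B,C}:
  {B}: scan cost=200, card=200
  {A}: scan cost=150, card=150
  {C}: scan cost=200, card=200
  {AB}: card=10000; try (A,hash)→2800, (B,merge)→3300, (A,merge)→3350, (B,hash)→3500, (B,nl_idx)→11350, (A,nl_idx)→11800 …(+2); best=2800 via (A,hash)
  {AC}: card=6000; try (A,hash)→2800, (C,merge)→3300, (A,merge)→3350, (C,hash)→3500, (C,nl_idx)→7350, (A,nl_idx)→7800 …(+2); best=2800 via (A,hash)
  {ABC}: card=400000; try (B,hash)→12000, (C,hash)→16000, (B,merge)→88600, (C,merge)→154600, (B,nl_idx)→450800, (C,nl_idx)→482800 …(+2); best=12000 via (B,hash)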